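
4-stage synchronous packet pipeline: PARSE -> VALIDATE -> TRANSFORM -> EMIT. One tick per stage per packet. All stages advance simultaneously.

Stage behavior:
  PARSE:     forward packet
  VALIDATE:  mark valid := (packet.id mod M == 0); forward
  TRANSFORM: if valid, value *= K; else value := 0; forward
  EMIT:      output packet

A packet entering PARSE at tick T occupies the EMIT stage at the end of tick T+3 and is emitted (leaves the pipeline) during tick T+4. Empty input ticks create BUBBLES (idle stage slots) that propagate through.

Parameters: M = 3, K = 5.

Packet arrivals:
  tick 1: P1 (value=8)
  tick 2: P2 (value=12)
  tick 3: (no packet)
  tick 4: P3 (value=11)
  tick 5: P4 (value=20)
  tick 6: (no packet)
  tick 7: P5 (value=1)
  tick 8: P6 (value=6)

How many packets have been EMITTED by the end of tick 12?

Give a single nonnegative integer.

Tick 1: [PARSE:P1(v=8,ok=F), VALIDATE:-, TRANSFORM:-, EMIT:-] out:-; in:P1
Tick 2: [PARSE:P2(v=12,ok=F), VALIDATE:P1(v=8,ok=F), TRANSFORM:-, EMIT:-] out:-; in:P2
Tick 3: [PARSE:-, VALIDATE:P2(v=12,ok=F), TRANSFORM:P1(v=0,ok=F), EMIT:-] out:-; in:-
Tick 4: [PARSE:P3(v=11,ok=F), VALIDATE:-, TRANSFORM:P2(v=0,ok=F), EMIT:P1(v=0,ok=F)] out:-; in:P3
Tick 5: [PARSE:P4(v=20,ok=F), VALIDATE:P3(v=11,ok=T), TRANSFORM:-, EMIT:P2(v=0,ok=F)] out:P1(v=0); in:P4
Tick 6: [PARSE:-, VALIDATE:P4(v=20,ok=F), TRANSFORM:P3(v=55,ok=T), EMIT:-] out:P2(v=0); in:-
Tick 7: [PARSE:P5(v=1,ok=F), VALIDATE:-, TRANSFORM:P4(v=0,ok=F), EMIT:P3(v=55,ok=T)] out:-; in:P5
Tick 8: [PARSE:P6(v=6,ok=F), VALIDATE:P5(v=1,ok=F), TRANSFORM:-, EMIT:P4(v=0,ok=F)] out:P3(v=55); in:P6
Tick 9: [PARSE:-, VALIDATE:P6(v=6,ok=T), TRANSFORM:P5(v=0,ok=F), EMIT:-] out:P4(v=0); in:-
Tick 10: [PARSE:-, VALIDATE:-, TRANSFORM:P6(v=30,ok=T), EMIT:P5(v=0,ok=F)] out:-; in:-
Tick 11: [PARSE:-, VALIDATE:-, TRANSFORM:-, EMIT:P6(v=30,ok=T)] out:P5(v=0); in:-
Tick 12: [PARSE:-, VALIDATE:-, TRANSFORM:-, EMIT:-] out:P6(v=30); in:-
Emitted by tick 12: ['P1', 'P2', 'P3', 'P4', 'P5', 'P6']

Answer: 6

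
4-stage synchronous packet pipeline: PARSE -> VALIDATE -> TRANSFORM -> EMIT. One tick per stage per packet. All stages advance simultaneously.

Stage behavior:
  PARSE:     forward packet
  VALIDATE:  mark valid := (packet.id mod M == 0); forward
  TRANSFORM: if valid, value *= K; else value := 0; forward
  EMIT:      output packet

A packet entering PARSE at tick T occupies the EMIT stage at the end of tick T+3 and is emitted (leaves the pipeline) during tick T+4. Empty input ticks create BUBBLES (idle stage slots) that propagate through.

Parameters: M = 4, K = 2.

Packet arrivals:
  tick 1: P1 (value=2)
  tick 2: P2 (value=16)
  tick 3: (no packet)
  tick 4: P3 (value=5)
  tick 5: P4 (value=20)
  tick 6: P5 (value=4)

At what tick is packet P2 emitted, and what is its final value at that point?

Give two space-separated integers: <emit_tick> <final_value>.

Tick 1: [PARSE:P1(v=2,ok=F), VALIDATE:-, TRANSFORM:-, EMIT:-] out:-; in:P1
Tick 2: [PARSE:P2(v=16,ok=F), VALIDATE:P1(v=2,ok=F), TRANSFORM:-, EMIT:-] out:-; in:P2
Tick 3: [PARSE:-, VALIDATE:P2(v=16,ok=F), TRANSFORM:P1(v=0,ok=F), EMIT:-] out:-; in:-
Tick 4: [PARSE:P3(v=5,ok=F), VALIDATE:-, TRANSFORM:P2(v=0,ok=F), EMIT:P1(v=0,ok=F)] out:-; in:P3
Tick 5: [PARSE:P4(v=20,ok=F), VALIDATE:P3(v=5,ok=F), TRANSFORM:-, EMIT:P2(v=0,ok=F)] out:P1(v=0); in:P4
Tick 6: [PARSE:P5(v=4,ok=F), VALIDATE:P4(v=20,ok=T), TRANSFORM:P3(v=0,ok=F), EMIT:-] out:P2(v=0); in:P5
Tick 7: [PARSE:-, VALIDATE:P5(v=4,ok=F), TRANSFORM:P4(v=40,ok=T), EMIT:P3(v=0,ok=F)] out:-; in:-
Tick 8: [PARSE:-, VALIDATE:-, TRANSFORM:P5(v=0,ok=F), EMIT:P4(v=40,ok=T)] out:P3(v=0); in:-
Tick 9: [PARSE:-, VALIDATE:-, TRANSFORM:-, EMIT:P5(v=0,ok=F)] out:P4(v=40); in:-
Tick 10: [PARSE:-, VALIDATE:-, TRANSFORM:-, EMIT:-] out:P5(v=0); in:-
P2: arrives tick 2, valid=False (id=2, id%4=2), emit tick 6, final value 0

Answer: 6 0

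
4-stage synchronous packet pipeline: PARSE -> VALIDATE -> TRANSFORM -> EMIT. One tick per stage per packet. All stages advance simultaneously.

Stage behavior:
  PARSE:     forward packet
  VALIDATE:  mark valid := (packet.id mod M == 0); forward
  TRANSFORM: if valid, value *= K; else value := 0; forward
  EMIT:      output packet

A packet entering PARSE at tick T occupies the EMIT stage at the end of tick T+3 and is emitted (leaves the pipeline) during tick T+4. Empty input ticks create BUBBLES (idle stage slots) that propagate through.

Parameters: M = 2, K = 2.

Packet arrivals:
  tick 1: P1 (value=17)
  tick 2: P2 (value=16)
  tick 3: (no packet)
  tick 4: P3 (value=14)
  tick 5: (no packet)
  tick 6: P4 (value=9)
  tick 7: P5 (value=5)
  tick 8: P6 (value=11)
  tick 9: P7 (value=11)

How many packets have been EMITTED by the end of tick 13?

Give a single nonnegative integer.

Answer: 7

Derivation:
Tick 1: [PARSE:P1(v=17,ok=F), VALIDATE:-, TRANSFORM:-, EMIT:-] out:-; in:P1
Tick 2: [PARSE:P2(v=16,ok=F), VALIDATE:P1(v=17,ok=F), TRANSFORM:-, EMIT:-] out:-; in:P2
Tick 3: [PARSE:-, VALIDATE:P2(v=16,ok=T), TRANSFORM:P1(v=0,ok=F), EMIT:-] out:-; in:-
Tick 4: [PARSE:P3(v=14,ok=F), VALIDATE:-, TRANSFORM:P2(v=32,ok=T), EMIT:P1(v=0,ok=F)] out:-; in:P3
Tick 5: [PARSE:-, VALIDATE:P3(v=14,ok=F), TRANSFORM:-, EMIT:P2(v=32,ok=T)] out:P1(v=0); in:-
Tick 6: [PARSE:P4(v=9,ok=F), VALIDATE:-, TRANSFORM:P3(v=0,ok=F), EMIT:-] out:P2(v=32); in:P4
Tick 7: [PARSE:P5(v=5,ok=F), VALIDATE:P4(v=9,ok=T), TRANSFORM:-, EMIT:P3(v=0,ok=F)] out:-; in:P5
Tick 8: [PARSE:P6(v=11,ok=F), VALIDATE:P5(v=5,ok=F), TRANSFORM:P4(v=18,ok=T), EMIT:-] out:P3(v=0); in:P6
Tick 9: [PARSE:P7(v=11,ok=F), VALIDATE:P6(v=11,ok=T), TRANSFORM:P5(v=0,ok=F), EMIT:P4(v=18,ok=T)] out:-; in:P7
Tick 10: [PARSE:-, VALIDATE:P7(v=11,ok=F), TRANSFORM:P6(v=22,ok=T), EMIT:P5(v=0,ok=F)] out:P4(v=18); in:-
Tick 11: [PARSE:-, VALIDATE:-, TRANSFORM:P7(v=0,ok=F), EMIT:P6(v=22,ok=T)] out:P5(v=0); in:-
Tick 12: [PARSE:-, VALIDATE:-, TRANSFORM:-, EMIT:P7(v=0,ok=F)] out:P6(v=22); in:-
Tick 13: [PARSE:-, VALIDATE:-, TRANSFORM:-, EMIT:-] out:P7(v=0); in:-
Emitted by tick 13: ['P1', 'P2', 'P3', 'P4', 'P5', 'P6', 'P7']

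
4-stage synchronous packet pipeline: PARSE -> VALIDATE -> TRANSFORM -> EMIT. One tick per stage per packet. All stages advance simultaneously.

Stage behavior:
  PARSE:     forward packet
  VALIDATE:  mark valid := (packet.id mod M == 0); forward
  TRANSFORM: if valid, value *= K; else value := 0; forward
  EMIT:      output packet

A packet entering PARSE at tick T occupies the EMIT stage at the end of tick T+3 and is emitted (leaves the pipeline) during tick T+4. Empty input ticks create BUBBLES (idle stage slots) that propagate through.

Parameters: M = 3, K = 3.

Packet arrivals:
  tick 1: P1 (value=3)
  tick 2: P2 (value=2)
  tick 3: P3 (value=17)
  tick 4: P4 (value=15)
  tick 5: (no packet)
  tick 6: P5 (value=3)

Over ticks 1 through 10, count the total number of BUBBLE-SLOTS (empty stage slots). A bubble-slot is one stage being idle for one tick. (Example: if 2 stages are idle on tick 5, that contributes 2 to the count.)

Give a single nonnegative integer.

Answer: 20

Derivation:
Tick 1: [PARSE:P1(v=3,ok=F), VALIDATE:-, TRANSFORM:-, EMIT:-] out:-; bubbles=3
Tick 2: [PARSE:P2(v=2,ok=F), VALIDATE:P1(v=3,ok=F), TRANSFORM:-, EMIT:-] out:-; bubbles=2
Tick 3: [PARSE:P3(v=17,ok=F), VALIDATE:P2(v=2,ok=F), TRANSFORM:P1(v=0,ok=F), EMIT:-] out:-; bubbles=1
Tick 4: [PARSE:P4(v=15,ok=F), VALIDATE:P3(v=17,ok=T), TRANSFORM:P2(v=0,ok=F), EMIT:P1(v=0,ok=F)] out:-; bubbles=0
Tick 5: [PARSE:-, VALIDATE:P4(v=15,ok=F), TRANSFORM:P3(v=51,ok=T), EMIT:P2(v=0,ok=F)] out:P1(v=0); bubbles=1
Tick 6: [PARSE:P5(v=3,ok=F), VALIDATE:-, TRANSFORM:P4(v=0,ok=F), EMIT:P3(v=51,ok=T)] out:P2(v=0); bubbles=1
Tick 7: [PARSE:-, VALIDATE:P5(v=3,ok=F), TRANSFORM:-, EMIT:P4(v=0,ok=F)] out:P3(v=51); bubbles=2
Tick 8: [PARSE:-, VALIDATE:-, TRANSFORM:P5(v=0,ok=F), EMIT:-] out:P4(v=0); bubbles=3
Tick 9: [PARSE:-, VALIDATE:-, TRANSFORM:-, EMIT:P5(v=0,ok=F)] out:-; bubbles=3
Tick 10: [PARSE:-, VALIDATE:-, TRANSFORM:-, EMIT:-] out:P5(v=0); bubbles=4
Total bubble-slots: 20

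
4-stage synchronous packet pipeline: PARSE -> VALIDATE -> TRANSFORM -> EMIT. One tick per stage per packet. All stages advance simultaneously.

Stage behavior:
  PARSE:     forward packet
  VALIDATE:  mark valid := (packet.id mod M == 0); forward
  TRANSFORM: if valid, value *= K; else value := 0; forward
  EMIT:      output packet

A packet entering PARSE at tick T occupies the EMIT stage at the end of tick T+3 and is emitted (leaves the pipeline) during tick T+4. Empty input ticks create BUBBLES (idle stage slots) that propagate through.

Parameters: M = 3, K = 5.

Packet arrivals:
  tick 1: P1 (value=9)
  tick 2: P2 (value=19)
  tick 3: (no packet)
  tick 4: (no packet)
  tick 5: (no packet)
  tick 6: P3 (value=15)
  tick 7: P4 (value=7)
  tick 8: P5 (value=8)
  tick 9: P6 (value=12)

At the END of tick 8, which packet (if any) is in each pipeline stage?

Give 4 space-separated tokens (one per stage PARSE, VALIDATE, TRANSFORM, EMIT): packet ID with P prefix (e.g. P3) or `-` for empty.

Answer: P5 P4 P3 -

Derivation:
Tick 1: [PARSE:P1(v=9,ok=F), VALIDATE:-, TRANSFORM:-, EMIT:-] out:-; in:P1
Tick 2: [PARSE:P2(v=19,ok=F), VALIDATE:P1(v=9,ok=F), TRANSFORM:-, EMIT:-] out:-; in:P2
Tick 3: [PARSE:-, VALIDATE:P2(v=19,ok=F), TRANSFORM:P1(v=0,ok=F), EMIT:-] out:-; in:-
Tick 4: [PARSE:-, VALIDATE:-, TRANSFORM:P2(v=0,ok=F), EMIT:P1(v=0,ok=F)] out:-; in:-
Tick 5: [PARSE:-, VALIDATE:-, TRANSFORM:-, EMIT:P2(v=0,ok=F)] out:P1(v=0); in:-
Tick 6: [PARSE:P3(v=15,ok=F), VALIDATE:-, TRANSFORM:-, EMIT:-] out:P2(v=0); in:P3
Tick 7: [PARSE:P4(v=7,ok=F), VALIDATE:P3(v=15,ok=T), TRANSFORM:-, EMIT:-] out:-; in:P4
Tick 8: [PARSE:P5(v=8,ok=F), VALIDATE:P4(v=7,ok=F), TRANSFORM:P3(v=75,ok=T), EMIT:-] out:-; in:P5
At end of tick 8: ['P5', 'P4', 'P3', '-']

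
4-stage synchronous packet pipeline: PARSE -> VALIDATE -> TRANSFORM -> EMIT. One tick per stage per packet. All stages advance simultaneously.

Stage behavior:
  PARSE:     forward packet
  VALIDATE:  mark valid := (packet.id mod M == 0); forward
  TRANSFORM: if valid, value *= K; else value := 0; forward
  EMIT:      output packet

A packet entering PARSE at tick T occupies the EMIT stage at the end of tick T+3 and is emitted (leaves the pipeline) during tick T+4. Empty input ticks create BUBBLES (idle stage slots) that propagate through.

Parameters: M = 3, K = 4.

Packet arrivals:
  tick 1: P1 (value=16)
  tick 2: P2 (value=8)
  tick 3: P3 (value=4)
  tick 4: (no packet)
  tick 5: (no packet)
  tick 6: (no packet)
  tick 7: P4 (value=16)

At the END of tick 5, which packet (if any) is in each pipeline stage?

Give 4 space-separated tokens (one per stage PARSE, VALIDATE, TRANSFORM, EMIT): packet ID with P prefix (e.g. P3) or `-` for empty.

Tick 1: [PARSE:P1(v=16,ok=F), VALIDATE:-, TRANSFORM:-, EMIT:-] out:-; in:P1
Tick 2: [PARSE:P2(v=8,ok=F), VALIDATE:P1(v=16,ok=F), TRANSFORM:-, EMIT:-] out:-; in:P2
Tick 3: [PARSE:P3(v=4,ok=F), VALIDATE:P2(v=8,ok=F), TRANSFORM:P1(v=0,ok=F), EMIT:-] out:-; in:P3
Tick 4: [PARSE:-, VALIDATE:P3(v=4,ok=T), TRANSFORM:P2(v=0,ok=F), EMIT:P1(v=0,ok=F)] out:-; in:-
Tick 5: [PARSE:-, VALIDATE:-, TRANSFORM:P3(v=16,ok=T), EMIT:P2(v=0,ok=F)] out:P1(v=0); in:-
At end of tick 5: ['-', '-', 'P3', 'P2']

Answer: - - P3 P2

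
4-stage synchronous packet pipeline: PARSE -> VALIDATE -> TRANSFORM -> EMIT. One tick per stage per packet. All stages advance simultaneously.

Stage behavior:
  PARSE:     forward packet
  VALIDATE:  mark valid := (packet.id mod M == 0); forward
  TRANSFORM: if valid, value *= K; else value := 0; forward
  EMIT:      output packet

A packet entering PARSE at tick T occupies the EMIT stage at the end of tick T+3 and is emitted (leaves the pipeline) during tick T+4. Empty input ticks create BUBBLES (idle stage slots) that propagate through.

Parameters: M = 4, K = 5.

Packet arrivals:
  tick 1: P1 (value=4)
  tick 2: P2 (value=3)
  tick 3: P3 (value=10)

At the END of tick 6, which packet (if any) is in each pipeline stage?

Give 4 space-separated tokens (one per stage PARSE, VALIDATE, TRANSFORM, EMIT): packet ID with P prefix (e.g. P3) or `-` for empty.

Tick 1: [PARSE:P1(v=4,ok=F), VALIDATE:-, TRANSFORM:-, EMIT:-] out:-; in:P1
Tick 2: [PARSE:P2(v=3,ok=F), VALIDATE:P1(v=4,ok=F), TRANSFORM:-, EMIT:-] out:-; in:P2
Tick 3: [PARSE:P3(v=10,ok=F), VALIDATE:P2(v=3,ok=F), TRANSFORM:P1(v=0,ok=F), EMIT:-] out:-; in:P3
Tick 4: [PARSE:-, VALIDATE:P3(v=10,ok=F), TRANSFORM:P2(v=0,ok=F), EMIT:P1(v=0,ok=F)] out:-; in:-
Tick 5: [PARSE:-, VALIDATE:-, TRANSFORM:P3(v=0,ok=F), EMIT:P2(v=0,ok=F)] out:P1(v=0); in:-
Tick 6: [PARSE:-, VALIDATE:-, TRANSFORM:-, EMIT:P3(v=0,ok=F)] out:P2(v=0); in:-
At end of tick 6: ['-', '-', '-', 'P3']

Answer: - - - P3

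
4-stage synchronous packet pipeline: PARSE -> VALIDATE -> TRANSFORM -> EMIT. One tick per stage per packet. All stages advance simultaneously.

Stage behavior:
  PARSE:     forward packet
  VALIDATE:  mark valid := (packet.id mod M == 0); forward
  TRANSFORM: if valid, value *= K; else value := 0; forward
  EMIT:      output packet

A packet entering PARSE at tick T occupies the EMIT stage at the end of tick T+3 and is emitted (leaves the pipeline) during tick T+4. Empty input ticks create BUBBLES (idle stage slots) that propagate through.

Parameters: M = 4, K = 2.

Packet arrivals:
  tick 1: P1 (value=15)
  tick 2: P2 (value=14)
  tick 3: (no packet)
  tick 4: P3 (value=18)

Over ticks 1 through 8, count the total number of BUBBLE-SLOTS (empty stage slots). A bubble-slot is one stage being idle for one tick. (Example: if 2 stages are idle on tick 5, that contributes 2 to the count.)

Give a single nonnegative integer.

Tick 1: [PARSE:P1(v=15,ok=F), VALIDATE:-, TRANSFORM:-, EMIT:-] out:-; bubbles=3
Tick 2: [PARSE:P2(v=14,ok=F), VALIDATE:P1(v=15,ok=F), TRANSFORM:-, EMIT:-] out:-; bubbles=2
Tick 3: [PARSE:-, VALIDATE:P2(v=14,ok=F), TRANSFORM:P1(v=0,ok=F), EMIT:-] out:-; bubbles=2
Tick 4: [PARSE:P3(v=18,ok=F), VALIDATE:-, TRANSFORM:P2(v=0,ok=F), EMIT:P1(v=0,ok=F)] out:-; bubbles=1
Tick 5: [PARSE:-, VALIDATE:P3(v=18,ok=F), TRANSFORM:-, EMIT:P2(v=0,ok=F)] out:P1(v=0); bubbles=2
Tick 6: [PARSE:-, VALIDATE:-, TRANSFORM:P3(v=0,ok=F), EMIT:-] out:P2(v=0); bubbles=3
Tick 7: [PARSE:-, VALIDATE:-, TRANSFORM:-, EMIT:P3(v=0,ok=F)] out:-; bubbles=3
Tick 8: [PARSE:-, VALIDATE:-, TRANSFORM:-, EMIT:-] out:P3(v=0); bubbles=4
Total bubble-slots: 20

Answer: 20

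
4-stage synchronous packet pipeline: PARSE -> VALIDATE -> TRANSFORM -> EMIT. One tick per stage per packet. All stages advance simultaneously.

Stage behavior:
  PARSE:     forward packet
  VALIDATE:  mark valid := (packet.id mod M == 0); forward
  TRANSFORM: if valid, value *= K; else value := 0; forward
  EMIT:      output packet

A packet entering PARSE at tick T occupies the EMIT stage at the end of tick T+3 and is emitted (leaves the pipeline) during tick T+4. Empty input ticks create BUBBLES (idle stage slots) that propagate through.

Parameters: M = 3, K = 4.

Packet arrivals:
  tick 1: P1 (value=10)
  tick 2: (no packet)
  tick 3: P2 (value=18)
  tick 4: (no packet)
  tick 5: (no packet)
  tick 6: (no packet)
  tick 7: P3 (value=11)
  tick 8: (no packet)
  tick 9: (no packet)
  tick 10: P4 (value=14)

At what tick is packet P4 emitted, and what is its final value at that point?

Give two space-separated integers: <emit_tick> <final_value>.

Answer: 14 0

Derivation:
Tick 1: [PARSE:P1(v=10,ok=F), VALIDATE:-, TRANSFORM:-, EMIT:-] out:-; in:P1
Tick 2: [PARSE:-, VALIDATE:P1(v=10,ok=F), TRANSFORM:-, EMIT:-] out:-; in:-
Tick 3: [PARSE:P2(v=18,ok=F), VALIDATE:-, TRANSFORM:P1(v=0,ok=F), EMIT:-] out:-; in:P2
Tick 4: [PARSE:-, VALIDATE:P2(v=18,ok=F), TRANSFORM:-, EMIT:P1(v=0,ok=F)] out:-; in:-
Tick 5: [PARSE:-, VALIDATE:-, TRANSFORM:P2(v=0,ok=F), EMIT:-] out:P1(v=0); in:-
Tick 6: [PARSE:-, VALIDATE:-, TRANSFORM:-, EMIT:P2(v=0,ok=F)] out:-; in:-
Tick 7: [PARSE:P3(v=11,ok=F), VALIDATE:-, TRANSFORM:-, EMIT:-] out:P2(v=0); in:P3
Tick 8: [PARSE:-, VALIDATE:P3(v=11,ok=T), TRANSFORM:-, EMIT:-] out:-; in:-
Tick 9: [PARSE:-, VALIDATE:-, TRANSFORM:P3(v=44,ok=T), EMIT:-] out:-; in:-
Tick 10: [PARSE:P4(v=14,ok=F), VALIDATE:-, TRANSFORM:-, EMIT:P3(v=44,ok=T)] out:-; in:P4
Tick 11: [PARSE:-, VALIDATE:P4(v=14,ok=F), TRANSFORM:-, EMIT:-] out:P3(v=44); in:-
Tick 12: [PARSE:-, VALIDATE:-, TRANSFORM:P4(v=0,ok=F), EMIT:-] out:-; in:-
Tick 13: [PARSE:-, VALIDATE:-, TRANSFORM:-, EMIT:P4(v=0,ok=F)] out:-; in:-
Tick 14: [PARSE:-, VALIDATE:-, TRANSFORM:-, EMIT:-] out:P4(v=0); in:-
P4: arrives tick 10, valid=False (id=4, id%3=1), emit tick 14, final value 0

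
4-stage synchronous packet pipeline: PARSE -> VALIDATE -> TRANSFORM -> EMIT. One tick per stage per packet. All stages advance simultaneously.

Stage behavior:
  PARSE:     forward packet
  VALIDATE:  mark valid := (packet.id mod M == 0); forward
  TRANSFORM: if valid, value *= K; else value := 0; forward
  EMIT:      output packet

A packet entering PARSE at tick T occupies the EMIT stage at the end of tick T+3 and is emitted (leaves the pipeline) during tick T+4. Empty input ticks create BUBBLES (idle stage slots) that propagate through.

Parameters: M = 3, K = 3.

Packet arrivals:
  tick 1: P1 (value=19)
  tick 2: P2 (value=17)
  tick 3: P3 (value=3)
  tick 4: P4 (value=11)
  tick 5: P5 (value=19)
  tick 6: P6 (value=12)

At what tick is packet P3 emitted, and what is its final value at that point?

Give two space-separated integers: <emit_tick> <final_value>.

Answer: 7 9

Derivation:
Tick 1: [PARSE:P1(v=19,ok=F), VALIDATE:-, TRANSFORM:-, EMIT:-] out:-; in:P1
Tick 2: [PARSE:P2(v=17,ok=F), VALIDATE:P1(v=19,ok=F), TRANSFORM:-, EMIT:-] out:-; in:P2
Tick 3: [PARSE:P3(v=3,ok=F), VALIDATE:P2(v=17,ok=F), TRANSFORM:P1(v=0,ok=F), EMIT:-] out:-; in:P3
Tick 4: [PARSE:P4(v=11,ok=F), VALIDATE:P3(v=3,ok=T), TRANSFORM:P2(v=0,ok=F), EMIT:P1(v=0,ok=F)] out:-; in:P4
Tick 5: [PARSE:P5(v=19,ok=F), VALIDATE:P4(v=11,ok=F), TRANSFORM:P3(v=9,ok=T), EMIT:P2(v=0,ok=F)] out:P1(v=0); in:P5
Tick 6: [PARSE:P6(v=12,ok=F), VALIDATE:P5(v=19,ok=F), TRANSFORM:P4(v=0,ok=F), EMIT:P3(v=9,ok=T)] out:P2(v=0); in:P6
Tick 7: [PARSE:-, VALIDATE:P6(v=12,ok=T), TRANSFORM:P5(v=0,ok=F), EMIT:P4(v=0,ok=F)] out:P3(v=9); in:-
Tick 8: [PARSE:-, VALIDATE:-, TRANSFORM:P6(v=36,ok=T), EMIT:P5(v=0,ok=F)] out:P4(v=0); in:-
Tick 9: [PARSE:-, VALIDATE:-, TRANSFORM:-, EMIT:P6(v=36,ok=T)] out:P5(v=0); in:-
Tick 10: [PARSE:-, VALIDATE:-, TRANSFORM:-, EMIT:-] out:P6(v=36); in:-
P3: arrives tick 3, valid=True (id=3, id%3=0), emit tick 7, final value 9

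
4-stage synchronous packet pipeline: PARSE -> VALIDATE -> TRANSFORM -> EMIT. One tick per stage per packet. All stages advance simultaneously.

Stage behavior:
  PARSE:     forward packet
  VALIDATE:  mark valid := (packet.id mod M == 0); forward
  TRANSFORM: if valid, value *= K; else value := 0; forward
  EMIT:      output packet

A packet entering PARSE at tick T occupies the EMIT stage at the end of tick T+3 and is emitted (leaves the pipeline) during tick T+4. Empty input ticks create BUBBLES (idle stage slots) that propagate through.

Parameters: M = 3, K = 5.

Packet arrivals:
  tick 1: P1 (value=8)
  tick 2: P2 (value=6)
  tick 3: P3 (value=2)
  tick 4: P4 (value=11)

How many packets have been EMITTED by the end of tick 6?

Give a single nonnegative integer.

Tick 1: [PARSE:P1(v=8,ok=F), VALIDATE:-, TRANSFORM:-, EMIT:-] out:-; in:P1
Tick 2: [PARSE:P2(v=6,ok=F), VALIDATE:P1(v=8,ok=F), TRANSFORM:-, EMIT:-] out:-; in:P2
Tick 3: [PARSE:P3(v=2,ok=F), VALIDATE:P2(v=6,ok=F), TRANSFORM:P1(v=0,ok=F), EMIT:-] out:-; in:P3
Tick 4: [PARSE:P4(v=11,ok=F), VALIDATE:P3(v=2,ok=T), TRANSFORM:P2(v=0,ok=F), EMIT:P1(v=0,ok=F)] out:-; in:P4
Tick 5: [PARSE:-, VALIDATE:P4(v=11,ok=F), TRANSFORM:P3(v=10,ok=T), EMIT:P2(v=0,ok=F)] out:P1(v=0); in:-
Tick 6: [PARSE:-, VALIDATE:-, TRANSFORM:P4(v=0,ok=F), EMIT:P3(v=10,ok=T)] out:P2(v=0); in:-
Emitted by tick 6: ['P1', 'P2']

Answer: 2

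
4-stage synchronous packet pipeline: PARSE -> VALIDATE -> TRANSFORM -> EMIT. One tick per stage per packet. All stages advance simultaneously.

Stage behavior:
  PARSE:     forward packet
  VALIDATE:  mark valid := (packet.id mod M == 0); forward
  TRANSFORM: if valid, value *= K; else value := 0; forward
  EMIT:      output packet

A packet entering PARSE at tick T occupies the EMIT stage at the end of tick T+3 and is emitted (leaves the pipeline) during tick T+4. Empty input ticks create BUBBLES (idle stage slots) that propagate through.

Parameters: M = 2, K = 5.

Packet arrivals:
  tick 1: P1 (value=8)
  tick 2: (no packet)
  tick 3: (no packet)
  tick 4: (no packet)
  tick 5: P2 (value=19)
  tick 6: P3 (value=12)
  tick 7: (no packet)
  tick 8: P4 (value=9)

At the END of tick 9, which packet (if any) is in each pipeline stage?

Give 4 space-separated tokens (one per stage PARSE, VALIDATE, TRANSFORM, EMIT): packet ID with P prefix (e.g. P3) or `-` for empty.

Answer: - P4 - P3

Derivation:
Tick 1: [PARSE:P1(v=8,ok=F), VALIDATE:-, TRANSFORM:-, EMIT:-] out:-; in:P1
Tick 2: [PARSE:-, VALIDATE:P1(v=8,ok=F), TRANSFORM:-, EMIT:-] out:-; in:-
Tick 3: [PARSE:-, VALIDATE:-, TRANSFORM:P1(v=0,ok=F), EMIT:-] out:-; in:-
Tick 4: [PARSE:-, VALIDATE:-, TRANSFORM:-, EMIT:P1(v=0,ok=F)] out:-; in:-
Tick 5: [PARSE:P2(v=19,ok=F), VALIDATE:-, TRANSFORM:-, EMIT:-] out:P1(v=0); in:P2
Tick 6: [PARSE:P3(v=12,ok=F), VALIDATE:P2(v=19,ok=T), TRANSFORM:-, EMIT:-] out:-; in:P3
Tick 7: [PARSE:-, VALIDATE:P3(v=12,ok=F), TRANSFORM:P2(v=95,ok=T), EMIT:-] out:-; in:-
Tick 8: [PARSE:P4(v=9,ok=F), VALIDATE:-, TRANSFORM:P3(v=0,ok=F), EMIT:P2(v=95,ok=T)] out:-; in:P4
Tick 9: [PARSE:-, VALIDATE:P4(v=9,ok=T), TRANSFORM:-, EMIT:P3(v=0,ok=F)] out:P2(v=95); in:-
At end of tick 9: ['-', 'P4', '-', 'P3']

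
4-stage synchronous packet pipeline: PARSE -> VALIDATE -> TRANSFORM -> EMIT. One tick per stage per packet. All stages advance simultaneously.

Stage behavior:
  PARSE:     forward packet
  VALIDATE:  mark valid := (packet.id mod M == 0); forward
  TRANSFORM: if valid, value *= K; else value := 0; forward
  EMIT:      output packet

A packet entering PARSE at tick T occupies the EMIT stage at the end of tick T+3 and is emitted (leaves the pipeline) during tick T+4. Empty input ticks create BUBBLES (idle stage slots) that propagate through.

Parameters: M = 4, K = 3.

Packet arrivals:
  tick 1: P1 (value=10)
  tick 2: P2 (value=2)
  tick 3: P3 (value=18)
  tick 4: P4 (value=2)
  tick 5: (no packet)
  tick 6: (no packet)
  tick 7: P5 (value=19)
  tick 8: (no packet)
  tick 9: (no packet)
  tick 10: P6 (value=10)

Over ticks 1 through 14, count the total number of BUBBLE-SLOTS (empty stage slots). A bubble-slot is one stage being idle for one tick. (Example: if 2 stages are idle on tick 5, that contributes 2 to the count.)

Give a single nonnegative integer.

Tick 1: [PARSE:P1(v=10,ok=F), VALIDATE:-, TRANSFORM:-, EMIT:-] out:-; bubbles=3
Tick 2: [PARSE:P2(v=2,ok=F), VALIDATE:P1(v=10,ok=F), TRANSFORM:-, EMIT:-] out:-; bubbles=2
Tick 3: [PARSE:P3(v=18,ok=F), VALIDATE:P2(v=2,ok=F), TRANSFORM:P1(v=0,ok=F), EMIT:-] out:-; bubbles=1
Tick 4: [PARSE:P4(v=2,ok=F), VALIDATE:P3(v=18,ok=F), TRANSFORM:P2(v=0,ok=F), EMIT:P1(v=0,ok=F)] out:-; bubbles=0
Tick 5: [PARSE:-, VALIDATE:P4(v=2,ok=T), TRANSFORM:P3(v=0,ok=F), EMIT:P2(v=0,ok=F)] out:P1(v=0); bubbles=1
Tick 6: [PARSE:-, VALIDATE:-, TRANSFORM:P4(v=6,ok=T), EMIT:P3(v=0,ok=F)] out:P2(v=0); bubbles=2
Tick 7: [PARSE:P5(v=19,ok=F), VALIDATE:-, TRANSFORM:-, EMIT:P4(v=6,ok=T)] out:P3(v=0); bubbles=2
Tick 8: [PARSE:-, VALIDATE:P5(v=19,ok=F), TRANSFORM:-, EMIT:-] out:P4(v=6); bubbles=3
Tick 9: [PARSE:-, VALIDATE:-, TRANSFORM:P5(v=0,ok=F), EMIT:-] out:-; bubbles=3
Tick 10: [PARSE:P6(v=10,ok=F), VALIDATE:-, TRANSFORM:-, EMIT:P5(v=0,ok=F)] out:-; bubbles=2
Tick 11: [PARSE:-, VALIDATE:P6(v=10,ok=F), TRANSFORM:-, EMIT:-] out:P5(v=0); bubbles=3
Tick 12: [PARSE:-, VALIDATE:-, TRANSFORM:P6(v=0,ok=F), EMIT:-] out:-; bubbles=3
Tick 13: [PARSE:-, VALIDATE:-, TRANSFORM:-, EMIT:P6(v=0,ok=F)] out:-; bubbles=3
Tick 14: [PARSE:-, VALIDATE:-, TRANSFORM:-, EMIT:-] out:P6(v=0); bubbles=4
Total bubble-slots: 32

Answer: 32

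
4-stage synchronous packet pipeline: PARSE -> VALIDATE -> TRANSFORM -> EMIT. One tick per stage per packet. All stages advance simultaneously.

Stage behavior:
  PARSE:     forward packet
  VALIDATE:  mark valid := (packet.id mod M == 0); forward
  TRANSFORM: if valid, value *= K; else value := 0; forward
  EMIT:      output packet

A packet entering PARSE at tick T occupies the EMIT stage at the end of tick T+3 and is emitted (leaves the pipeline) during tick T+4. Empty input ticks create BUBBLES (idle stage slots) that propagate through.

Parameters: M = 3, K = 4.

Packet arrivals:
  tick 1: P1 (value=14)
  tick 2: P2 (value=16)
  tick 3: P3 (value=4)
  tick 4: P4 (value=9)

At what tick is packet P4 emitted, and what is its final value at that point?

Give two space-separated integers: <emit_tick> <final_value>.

Tick 1: [PARSE:P1(v=14,ok=F), VALIDATE:-, TRANSFORM:-, EMIT:-] out:-; in:P1
Tick 2: [PARSE:P2(v=16,ok=F), VALIDATE:P1(v=14,ok=F), TRANSFORM:-, EMIT:-] out:-; in:P2
Tick 3: [PARSE:P3(v=4,ok=F), VALIDATE:P2(v=16,ok=F), TRANSFORM:P1(v=0,ok=F), EMIT:-] out:-; in:P3
Tick 4: [PARSE:P4(v=9,ok=F), VALIDATE:P3(v=4,ok=T), TRANSFORM:P2(v=0,ok=F), EMIT:P1(v=0,ok=F)] out:-; in:P4
Tick 5: [PARSE:-, VALIDATE:P4(v=9,ok=F), TRANSFORM:P3(v=16,ok=T), EMIT:P2(v=0,ok=F)] out:P1(v=0); in:-
Tick 6: [PARSE:-, VALIDATE:-, TRANSFORM:P4(v=0,ok=F), EMIT:P3(v=16,ok=T)] out:P2(v=0); in:-
Tick 7: [PARSE:-, VALIDATE:-, TRANSFORM:-, EMIT:P4(v=0,ok=F)] out:P3(v=16); in:-
Tick 8: [PARSE:-, VALIDATE:-, TRANSFORM:-, EMIT:-] out:P4(v=0); in:-
P4: arrives tick 4, valid=False (id=4, id%3=1), emit tick 8, final value 0

Answer: 8 0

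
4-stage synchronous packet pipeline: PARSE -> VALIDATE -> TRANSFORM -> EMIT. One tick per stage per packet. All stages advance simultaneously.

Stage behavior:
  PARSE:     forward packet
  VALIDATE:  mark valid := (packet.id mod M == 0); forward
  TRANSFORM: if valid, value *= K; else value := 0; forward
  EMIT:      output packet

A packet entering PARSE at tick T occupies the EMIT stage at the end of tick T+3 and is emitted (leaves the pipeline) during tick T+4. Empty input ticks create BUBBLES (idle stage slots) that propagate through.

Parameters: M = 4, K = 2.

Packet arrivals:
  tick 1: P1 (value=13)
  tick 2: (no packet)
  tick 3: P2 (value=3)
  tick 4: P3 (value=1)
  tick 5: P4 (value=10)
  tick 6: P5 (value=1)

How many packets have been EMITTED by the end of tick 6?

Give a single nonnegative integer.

Tick 1: [PARSE:P1(v=13,ok=F), VALIDATE:-, TRANSFORM:-, EMIT:-] out:-; in:P1
Tick 2: [PARSE:-, VALIDATE:P1(v=13,ok=F), TRANSFORM:-, EMIT:-] out:-; in:-
Tick 3: [PARSE:P2(v=3,ok=F), VALIDATE:-, TRANSFORM:P1(v=0,ok=F), EMIT:-] out:-; in:P2
Tick 4: [PARSE:P3(v=1,ok=F), VALIDATE:P2(v=3,ok=F), TRANSFORM:-, EMIT:P1(v=0,ok=F)] out:-; in:P3
Tick 5: [PARSE:P4(v=10,ok=F), VALIDATE:P3(v=1,ok=F), TRANSFORM:P2(v=0,ok=F), EMIT:-] out:P1(v=0); in:P4
Tick 6: [PARSE:P5(v=1,ok=F), VALIDATE:P4(v=10,ok=T), TRANSFORM:P3(v=0,ok=F), EMIT:P2(v=0,ok=F)] out:-; in:P5
Emitted by tick 6: ['P1']

Answer: 1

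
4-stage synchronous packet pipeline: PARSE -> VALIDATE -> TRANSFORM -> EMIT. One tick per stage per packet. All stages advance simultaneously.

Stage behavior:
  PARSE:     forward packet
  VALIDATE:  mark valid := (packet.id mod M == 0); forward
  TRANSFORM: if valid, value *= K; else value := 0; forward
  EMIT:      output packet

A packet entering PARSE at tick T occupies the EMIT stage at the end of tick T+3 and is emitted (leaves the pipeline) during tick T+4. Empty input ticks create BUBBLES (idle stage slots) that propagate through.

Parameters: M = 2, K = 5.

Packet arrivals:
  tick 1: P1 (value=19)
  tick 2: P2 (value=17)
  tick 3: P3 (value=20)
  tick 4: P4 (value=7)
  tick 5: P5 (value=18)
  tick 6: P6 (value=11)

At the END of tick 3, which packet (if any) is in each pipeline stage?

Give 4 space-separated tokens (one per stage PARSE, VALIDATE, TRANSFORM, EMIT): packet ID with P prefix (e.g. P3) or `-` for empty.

Tick 1: [PARSE:P1(v=19,ok=F), VALIDATE:-, TRANSFORM:-, EMIT:-] out:-; in:P1
Tick 2: [PARSE:P2(v=17,ok=F), VALIDATE:P1(v=19,ok=F), TRANSFORM:-, EMIT:-] out:-; in:P2
Tick 3: [PARSE:P3(v=20,ok=F), VALIDATE:P2(v=17,ok=T), TRANSFORM:P1(v=0,ok=F), EMIT:-] out:-; in:P3
At end of tick 3: ['P3', 'P2', 'P1', '-']

Answer: P3 P2 P1 -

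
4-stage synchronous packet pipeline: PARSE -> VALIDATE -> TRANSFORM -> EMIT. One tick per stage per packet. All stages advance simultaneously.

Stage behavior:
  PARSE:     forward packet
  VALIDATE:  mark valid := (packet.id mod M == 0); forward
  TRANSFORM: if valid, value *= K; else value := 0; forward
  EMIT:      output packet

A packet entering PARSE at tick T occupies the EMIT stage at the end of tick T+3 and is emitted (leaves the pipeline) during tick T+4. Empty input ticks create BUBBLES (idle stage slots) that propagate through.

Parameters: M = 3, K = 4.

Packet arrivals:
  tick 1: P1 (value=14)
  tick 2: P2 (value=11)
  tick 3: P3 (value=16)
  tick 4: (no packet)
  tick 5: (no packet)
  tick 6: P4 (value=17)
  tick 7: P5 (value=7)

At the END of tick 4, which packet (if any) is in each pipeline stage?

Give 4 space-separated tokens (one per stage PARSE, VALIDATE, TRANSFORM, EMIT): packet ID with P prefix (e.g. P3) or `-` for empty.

Tick 1: [PARSE:P1(v=14,ok=F), VALIDATE:-, TRANSFORM:-, EMIT:-] out:-; in:P1
Tick 2: [PARSE:P2(v=11,ok=F), VALIDATE:P1(v=14,ok=F), TRANSFORM:-, EMIT:-] out:-; in:P2
Tick 3: [PARSE:P3(v=16,ok=F), VALIDATE:P2(v=11,ok=F), TRANSFORM:P1(v=0,ok=F), EMIT:-] out:-; in:P3
Tick 4: [PARSE:-, VALIDATE:P3(v=16,ok=T), TRANSFORM:P2(v=0,ok=F), EMIT:P1(v=0,ok=F)] out:-; in:-
At end of tick 4: ['-', 'P3', 'P2', 'P1']

Answer: - P3 P2 P1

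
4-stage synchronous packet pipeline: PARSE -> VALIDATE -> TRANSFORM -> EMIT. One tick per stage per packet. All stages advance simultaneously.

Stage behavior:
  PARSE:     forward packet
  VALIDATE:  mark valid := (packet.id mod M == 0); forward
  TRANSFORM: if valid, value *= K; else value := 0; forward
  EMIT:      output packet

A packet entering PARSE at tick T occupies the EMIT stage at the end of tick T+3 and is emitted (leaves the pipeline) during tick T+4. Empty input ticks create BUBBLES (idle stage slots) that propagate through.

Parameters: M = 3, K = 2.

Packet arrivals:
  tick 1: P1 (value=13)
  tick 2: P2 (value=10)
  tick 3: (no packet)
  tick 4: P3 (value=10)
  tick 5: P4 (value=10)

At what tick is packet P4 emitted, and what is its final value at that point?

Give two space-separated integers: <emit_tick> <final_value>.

Tick 1: [PARSE:P1(v=13,ok=F), VALIDATE:-, TRANSFORM:-, EMIT:-] out:-; in:P1
Tick 2: [PARSE:P2(v=10,ok=F), VALIDATE:P1(v=13,ok=F), TRANSFORM:-, EMIT:-] out:-; in:P2
Tick 3: [PARSE:-, VALIDATE:P2(v=10,ok=F), TRANSFORM:P1(v=0,ok=F), EMIT:-] out:-; in:-
Tick 4: [PARSE:P3(v=10,ok=F), VALIDATE:-, TRANSFORM:P2(v=0,ok=F), EMIT:P1(v=0,ok=F)] out:-; in:P3
Tick 5: [PARSE:P4(v=10,ok=F), VALIDATE:P3(v=10,ok=T), TRANSFORM:-, EMIT:P2(v=0,ok=F)] out:P1(v=0); in:P4
Tick 6: [PARSE:-, VALIDATE:P4(v=10,ok=F), TRANSFORM:P3(v=20,ok=T), EMIT:-] out:P2(v=0); in:-
Tick 7: [PARSE:-, VALIDATE:-, TRANSFORM:P4(v=0,ok=F), EMIT:P3(v=20,ok=T)] out:-; in:-
Tick 8: [PARSE:-, VALIDATE:-, TRANSFORM:-, EMIT:P4(v=0,ok=F)] out:P3(v=20); in:-
Tick 9: [PARSE:-, VALIDATE:-, TRANSFORM:-, EMIT:-] out:P4(v=0); in:-
P4: arrives tick 5, valid=False (id=4, id%3=1), emit tick 9, final value 0

Answer: 9 0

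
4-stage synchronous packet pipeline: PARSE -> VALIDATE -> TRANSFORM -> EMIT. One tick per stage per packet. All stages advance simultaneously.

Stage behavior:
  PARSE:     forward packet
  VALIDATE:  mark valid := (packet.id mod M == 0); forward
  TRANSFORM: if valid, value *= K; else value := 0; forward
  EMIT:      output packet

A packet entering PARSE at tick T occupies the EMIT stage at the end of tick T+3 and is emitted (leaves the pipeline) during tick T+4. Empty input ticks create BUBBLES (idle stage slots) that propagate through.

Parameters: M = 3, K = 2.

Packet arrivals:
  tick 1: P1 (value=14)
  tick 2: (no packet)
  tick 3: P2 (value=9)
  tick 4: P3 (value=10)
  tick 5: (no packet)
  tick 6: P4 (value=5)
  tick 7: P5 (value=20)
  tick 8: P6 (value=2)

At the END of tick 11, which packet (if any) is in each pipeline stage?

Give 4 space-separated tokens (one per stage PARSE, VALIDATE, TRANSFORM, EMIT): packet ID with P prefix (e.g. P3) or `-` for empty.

Tick 1: [PARSE:P1(v=14,ok=F), VALIDATE:-, TRANSFORM:-, EMIT:-] out:-; in:P1
Tick 2: [PARSE:-, VALIDATE:P1(v=14,ok=F), TRANSFORM:-, EMIT:-] out:-; in:-
Tick 3: [PARSE:P2(v=9,ok=F), VALIDATE:-, TRANSFORM:P1(v=0,ok=F), EMIT:-] out:-; in:P2
Tick 4: [PARSE:P3(v=10,ok=F), VALIDATE:P2(v=9,ok=F), TRANSFORM:-, EMIT:P1(v=0,ok=F)] out:-; in:P3
Tick 5: [PARSE:-, VALIDATE:P3(v=10,ok=T), TRANSFORM:P2(v=0,ok=F), EMIT:-] out:P1(v=0); in:-
Tick 6: [PARSE:P4(v=5,ok=F), VALIDATE:-, TRANSFORM:P3(v=20,ok=T), EMIT:P2(v=0,ok=F)] out:-; in:P4
Tick 7: [PARSE:P5(v=20,ok=F), VALIDATE:P4(v=5,ok=F), TRANSFORM:-, EMIT:P3(v=20,ok=T)] out:P2(v=0); in:P5
Tick 8: [PARSE:P6(v=2,ok=F), VALIDATE:P5(v=20,ok=F), TRANSFORM:P4(v=0,ok=F), EMIT:-] out:P3(v=20); in:P6
Tick 9: [PARSE:-, VALIDATE:P6(v=2,ok=T), TRANSFORM:P5(v=0,ok=F), EMIT:P4(v=0,ok=F)] out:-; in:-
Tick 10: [PARSE:-, VALIDATE:-, TRANSFORM:P6(v=4,ok=T), EMIT:P5(v=0,ok=F)] out:P4(v=0); in:-
Tick 11: [PARSE:-, VALIDATE:-, TRANSFORM:-, EMIT:P6(v=4,ok=T)] out:P5(v=0); in:-
At end of tick 11: ['-', '-', '-', 'P6']

Answer: - - - P6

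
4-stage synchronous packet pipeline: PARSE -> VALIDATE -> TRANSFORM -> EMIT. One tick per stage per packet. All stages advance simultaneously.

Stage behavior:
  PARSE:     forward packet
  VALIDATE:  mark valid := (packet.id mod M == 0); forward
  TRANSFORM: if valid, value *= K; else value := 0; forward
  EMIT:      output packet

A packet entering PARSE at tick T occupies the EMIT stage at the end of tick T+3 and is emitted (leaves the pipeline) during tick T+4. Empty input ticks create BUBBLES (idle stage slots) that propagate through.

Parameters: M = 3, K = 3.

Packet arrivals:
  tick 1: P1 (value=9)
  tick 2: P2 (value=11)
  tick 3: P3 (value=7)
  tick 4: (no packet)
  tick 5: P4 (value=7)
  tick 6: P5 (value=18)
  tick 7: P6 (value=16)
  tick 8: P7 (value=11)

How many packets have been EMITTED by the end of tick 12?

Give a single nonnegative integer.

Tick 1: [PARSE:P1(v=9,ok=F), VALIDATE:-, TRANSFORM:-, EMIT:-] out:-; in:P1
Tick 2: [PARSE:P2(v=11,ok=F), VALIDATE:P1(v=9,ok=F), TRANSFORM:-, EMIT:-] out:-; in:P2
Tick 3: [PARSE:P3(v=7,ok=F), VALIDATE:P2(v=11,ok=F), TRANSFORM:P1(v=0,ok=F), EMIT:-] out:-; in:P3
Tick 4: [PARSE:-, VALIDATE:P3(v=7,ok=T), TRANSFORM:P2(v=0,ok=F), EMIT:P1(v=0,ok=F)] out:-; in:-
Tick 5: [PARSE:P4(v=7,ok=F), VALIDATE:-, TRANSFORM:P3(v=21,ok=T), EMIT:P2(v=0,ok=F)] out:P1(v=0); in:P4
Tick 6: [PARSE:P5(v=18,ok=F), VALIDATE:P4(v=7,ok=F), TRANSFORM:-, EMIT:P3(v=21,ok=T)] out:P2(v=0); in:P5
Tick 7: [PARSE:P6(v=16,ok=F), VALIDATE:P5(v=18,ok=F), TRANSFORM:P4(v=0,ok=F), EMIT:-] out:P3(v=21); in:P6
Tick 8: [PARSE:P7(v=11,ok=F), VALIDATE:P6(v=16,ok=T), TRANSFORM:P5(v=0,ok=F), EMIT:P4(v=0,ok=F)] out:-; in:P7
Tick 9: [PARSE:-, VALIDATE:P7(v=11,ok=F), TRANSFORM:P6(v=48,ok=T), EMIT:P5(v=0,ok=F)] out:P4(v=0); in:-
Tick 10: [PARSE:-, VALIDATE:-, TRANSFORM:P7(v=0,ok=F), EMIT:P6(v=48,ok=T)] out:P5(v=0); in:-
Tick 11: [PARSE:-, VALIDATE:-, TRANSFORM:-, EMIT:P7(v=0,ok=F)] out:P6(v=48); in:-
Tick 12: [PARSE:-, VALIDATE:-, TRANSFORM:-, EMIT:-] out:P7(v=0); in:-
Emitted by tick 12: ['P1', 'P2', 'P3', 'P4', 'P5', 'P6', 'P7']

Answer: 7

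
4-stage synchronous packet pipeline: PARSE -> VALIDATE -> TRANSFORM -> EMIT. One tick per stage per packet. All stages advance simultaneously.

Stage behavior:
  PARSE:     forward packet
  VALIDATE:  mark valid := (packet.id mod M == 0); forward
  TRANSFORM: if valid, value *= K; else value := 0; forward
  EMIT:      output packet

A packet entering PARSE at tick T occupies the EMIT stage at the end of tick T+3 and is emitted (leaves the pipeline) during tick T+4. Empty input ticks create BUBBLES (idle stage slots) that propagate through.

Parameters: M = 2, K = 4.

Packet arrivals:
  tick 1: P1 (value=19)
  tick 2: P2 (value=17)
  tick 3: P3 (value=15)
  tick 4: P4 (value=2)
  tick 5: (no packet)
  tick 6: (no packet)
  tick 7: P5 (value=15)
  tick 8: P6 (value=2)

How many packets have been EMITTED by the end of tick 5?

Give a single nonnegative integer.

Answer: 1

Derivation:
Tick 1: [PARSE:P1(v=19,ok=F), VALIDATE:-, TRANSFORM:-, EMIT:-] out:-; in:P1
Tick 2: [PARSE:P2(v=17,ok=F), VALIDATE:P1(v=19,ok=F), TRANSFORM:-, EMIT:-] out:-; in:P2
Tick 3: [PARSE:P3(v=15,ok=F), VALIDATE:P2(v=17,ok=T), TRANSFORM:P1(v=0,ok=F), EMIT:-] out:-; in:P3
Tick 4: [PARSE:P4(v=2,ok=F), VALIDATE:P3(v=15,ok=F), TRANSFORM:P2(v=68,ok=T), EMIT:P1(v=0,ok=F)] out:-; in:P4
Tick 5: [PARSE:-, VALIDATE:P4(v=2,ok=T), TRANSFORM:P3(v=0,ok=F), EMIT:P2(v=68,ok=T)] out:P1(v=0); in:-
Emitted by tick 5: ['P1']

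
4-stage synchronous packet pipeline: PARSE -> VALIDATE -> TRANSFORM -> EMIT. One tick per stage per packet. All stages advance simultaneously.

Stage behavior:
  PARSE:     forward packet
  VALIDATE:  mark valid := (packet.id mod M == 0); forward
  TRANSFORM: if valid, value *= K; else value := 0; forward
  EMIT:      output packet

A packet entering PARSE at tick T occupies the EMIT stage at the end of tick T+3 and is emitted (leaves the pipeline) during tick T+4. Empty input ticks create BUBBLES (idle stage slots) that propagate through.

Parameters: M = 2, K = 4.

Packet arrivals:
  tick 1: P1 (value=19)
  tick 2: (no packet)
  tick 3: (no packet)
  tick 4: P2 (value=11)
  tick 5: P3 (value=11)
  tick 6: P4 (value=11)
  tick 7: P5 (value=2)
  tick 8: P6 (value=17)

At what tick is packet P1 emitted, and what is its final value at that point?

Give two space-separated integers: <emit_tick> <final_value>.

Answer: 5 0

Derivation:
Tick 1: [PARSE:P1(v=19,ok=F), VALIDATE:-, TRANSFORM:-, EMIT:-] out:-; in:P1
Tick 2: [PARSE:-, VALIDATE:P1(v=19,ok=F), TRANSFORM:-, EMIT:-] out:-; in:-
Tick 3: [PARSE:-, VALIDATE:-, TRANSFORM:P1(v=0,ok=F), EMIT:-] out:-; in:-
Tick 4: [PARSE:P2(v=11,ok=F), VALIDATE:-, TRANSFORM:-, EMIT:P1(v=0,ok=F)] out:-; in:P2
Tick 5: [PARSE:P3(v=11,ok=F), VALIDATE:P2(v=11,ok=T), TRANSFORM:-, EMIT:-] out:P1(v=0); in:P3
Tick 6: [PARSE:P4(v=11,ok=F), VALIDATE:P3(v=11,ok=F), TRANSFORM:P2(v=44,ok=T), EMIT:-] out:-; in:P4
Tick 7: [PARSE:P5(v=2,ok=F), VALIDATE:P4(v=11,ok=T), TRANSFORM:P3(v=0,ok=F), EMIT:P2(v=44,ok=T)] out:-; in:P5
Tick 8: [PARSE:P6(v=17,ok=F), VALIDATE:P5(v=2,ok=F), TRANSFORM:P4(v=44,ok=T), EMIT:P3(v=0,ok=F)] out:P2(v=44); in:P6
Tick 9: [PARSE:-, VALIDATE:P6(v=17,ok=T), TRANSFORM:P5(v=0,ok=F), EMIT:P4(v=44,ok=T)] out:P3(v=0); in:-
Tick 10: [PARSE:-, VALIDATE:-, TRANSFORM:P6(v=68,ok=T), EMIT:P5(v=0,ok=F)] out:P4(v=44); in:-
Tick 11: [PARSE:-, VALIDATE:-, TRANSFORM:-, EMIT:P6(v=68,ok=T)] out:P5(v=0); in:-
Tick 12: [PARSE:-, VALIDATE:-, TRANSFORM:-, EMIT:-] out:P6(v=68); in:-
P1: arrives tick 1, valid=False (id=1, id%2=1), emit tick 5, final value 0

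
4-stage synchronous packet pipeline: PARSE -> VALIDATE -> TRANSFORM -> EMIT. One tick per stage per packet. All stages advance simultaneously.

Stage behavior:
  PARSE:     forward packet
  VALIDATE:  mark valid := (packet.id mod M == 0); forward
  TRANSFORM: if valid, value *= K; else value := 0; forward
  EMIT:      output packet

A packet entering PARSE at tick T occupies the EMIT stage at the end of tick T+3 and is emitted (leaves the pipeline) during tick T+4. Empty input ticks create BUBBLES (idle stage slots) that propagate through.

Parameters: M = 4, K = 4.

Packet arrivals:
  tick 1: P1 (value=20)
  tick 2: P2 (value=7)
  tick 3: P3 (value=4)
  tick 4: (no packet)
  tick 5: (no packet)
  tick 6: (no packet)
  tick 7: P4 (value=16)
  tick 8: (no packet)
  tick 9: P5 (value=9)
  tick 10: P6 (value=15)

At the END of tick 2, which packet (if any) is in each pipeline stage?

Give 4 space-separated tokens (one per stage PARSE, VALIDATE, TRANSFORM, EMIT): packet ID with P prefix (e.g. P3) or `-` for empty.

Tick 1: [PARSE:P1(v=20,ok=F), VALIDATE:-, TRANSFORM:-, EMIT:-] out:-; in:P1
Tick 2: [PARSE:P2(v=7,ok=F), VALIDATE:P1(v=20,ok=F), TRANSFORM:-, EMIT:-] out:-; in:P2
At end of tick 2: ['P2', 'P1', '-', '-']

Answer: P2 P1 - -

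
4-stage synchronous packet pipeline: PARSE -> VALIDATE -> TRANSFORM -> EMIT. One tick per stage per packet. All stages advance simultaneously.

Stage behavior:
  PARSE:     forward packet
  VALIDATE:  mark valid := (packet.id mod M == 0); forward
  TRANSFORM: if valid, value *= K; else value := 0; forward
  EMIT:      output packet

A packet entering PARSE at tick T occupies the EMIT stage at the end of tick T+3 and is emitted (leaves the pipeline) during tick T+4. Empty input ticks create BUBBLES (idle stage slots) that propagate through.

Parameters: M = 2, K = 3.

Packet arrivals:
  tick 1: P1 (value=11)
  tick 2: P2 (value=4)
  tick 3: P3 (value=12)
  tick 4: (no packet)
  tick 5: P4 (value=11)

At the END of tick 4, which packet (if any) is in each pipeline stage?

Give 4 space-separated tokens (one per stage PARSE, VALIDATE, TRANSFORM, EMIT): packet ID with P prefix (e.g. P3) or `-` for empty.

Answer: - P3 P2 P1

Derivation:
Tick 1: [PARSE:P1(v=11,ok=F), VALIDATE:-, TRANSFORM:-, EMIT:-] out:-; in:P1
Tick 2: [PARSE:P2(v=4,ok=F), VALIDATE:P1(v=11,ok=F), TRANSFORM:-, EMIT:-] out:-; in:P2
Tick 3: [PARSE:P3(v=12,ok=F), VALIDATE:P2(v=4,ok=T), TRANSFORM:P1(v=0,ok=F), EMIT:-] out:-; in:P3
Tick 4: [PARSE:-, VALIDATE:P3(v=12,ok=F), TRANSFORM:P2(v=12,ok=T), EMIT:P1(v=0,ok=F)] out:-; in:-
At end of tick 4: ['-', 'P3', 'P2', 'P1']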